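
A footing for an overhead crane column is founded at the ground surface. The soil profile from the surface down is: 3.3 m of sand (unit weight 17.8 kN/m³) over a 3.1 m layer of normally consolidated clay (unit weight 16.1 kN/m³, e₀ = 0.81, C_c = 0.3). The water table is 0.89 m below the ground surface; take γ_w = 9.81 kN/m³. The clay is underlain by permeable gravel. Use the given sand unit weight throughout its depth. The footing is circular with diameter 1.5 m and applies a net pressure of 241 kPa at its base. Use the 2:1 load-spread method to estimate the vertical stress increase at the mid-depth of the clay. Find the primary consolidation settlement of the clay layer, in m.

Mid-depth of clay below the ground surface: z = 3.3 + 3.1/2 = 4.85 m.
Total vertical stress at mid-clay: σ_v = 17.8×3.3 + 16.1×1.55 = 83.695 kPa.
Pore pressure: u = 9.81×(4.85 − 0.89) = 38.848 kPa.
Initial effective stress: σ'_0 = σ_v − u = 83.695 − 38.848 = 44.847 kPa.
Stress increase at mid-clay by the 2:1 spreading method:
Δσ ≈ qD²/(D+z)² = 241×1.5²/(1.5+4.85)² = 13.448 kPa
Final effective stress: σ'_f = σ'_0 + Δσ = 44.847 + 13.448 = 58.295 kPa.
Normally consolidated clay, so the full stress increment lies on the virgin compression line:
S_c = C_c·H/(1+e₀)·log₁₀(σ'_f/σ'_0) = 0.3×3.1/(1+0.81)×log₁₀(58.295/44.847)
    = 0.51381 × 0.1139 = 0.05852 m

S_c ≈ 0.0585 m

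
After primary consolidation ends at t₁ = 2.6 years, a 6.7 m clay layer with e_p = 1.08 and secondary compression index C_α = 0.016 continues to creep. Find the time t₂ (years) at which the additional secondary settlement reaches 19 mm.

t₂ ≈ 6.08 years

S_s = C_α·H/(1+e_p)·log₁₀(t₂/t₁) ⇒ log₁₀(t₂/t₁) = S_s·(1+e_p)/(C_α·H).
log₁₀(t₂/t₁) = 0.019 × (1+1.08) / (0.016×6.7) = 0.3687
t₂ = t₁ × 10^0.3687 = 2.6 × 2.337 = 6.076 years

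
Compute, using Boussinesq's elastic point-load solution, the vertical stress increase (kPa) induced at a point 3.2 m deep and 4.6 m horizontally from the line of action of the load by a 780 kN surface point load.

Boussinesq vertical stress below a point load on an elastic half-space:
Δσ_z = 3P/(2πz²) · [1 + (r/z)²]^(−5/2)
r/z = 4.6/3.2 = 1.4375; [1+(r/z)²]^(−5/2) = 0.060733.
Δσ_z = 3×780/(2π×3.2²) × 0.060733 = 36.369 × 0.060733 = 2.209 kPa

Δσ_z ≈ 2.21 kPa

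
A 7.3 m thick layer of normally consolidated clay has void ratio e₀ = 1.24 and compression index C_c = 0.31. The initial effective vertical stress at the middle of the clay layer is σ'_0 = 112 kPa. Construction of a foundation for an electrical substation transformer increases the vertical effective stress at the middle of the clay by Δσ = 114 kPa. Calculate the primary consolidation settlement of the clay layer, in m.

S_c ≈ 0.308 m

Final effective stress: σ'_f = σ'_0 + Δσ = 112 + 114 = 226 kPa.
Normally consolidated clay, so the full stress increment lies on the virgin compression line:
S_c = C_c·H/(1+e₀)·log₁₀(σ'_f/σ'_0) = 0.31×7.3/(1+1.24)×log₁₀(226/112)
    = 1.0103 × 0.30489 = 0.308 m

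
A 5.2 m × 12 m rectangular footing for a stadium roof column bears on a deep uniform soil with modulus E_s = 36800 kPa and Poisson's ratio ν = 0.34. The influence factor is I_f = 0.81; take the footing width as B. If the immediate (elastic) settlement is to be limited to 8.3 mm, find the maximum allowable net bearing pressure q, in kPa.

S_e = q·B·(1−ν²)/E_s · I_f  ⇒  q = S_e·E_s / (B·(1−ν²)·I_f).
q = 0.0083 × 36800 / (5.2 × 0.8844 × 0.81) = 82 kPa

q ≈ 82 kPa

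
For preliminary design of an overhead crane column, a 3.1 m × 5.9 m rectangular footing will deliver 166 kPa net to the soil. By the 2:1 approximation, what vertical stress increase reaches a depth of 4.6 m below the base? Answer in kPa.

Δσ_z ≈ 37.6 kPa

By the 2:1 method the load spreads at 1 horizontal : 2 vertical, so at depth z the loaded area has grown by z in each plan dimension:
Δσ = qBL/((B+z)(L+z)) = 166×3.1×5.9/((3.1+4.6)(5.9+4.6)) = 37.553 kPa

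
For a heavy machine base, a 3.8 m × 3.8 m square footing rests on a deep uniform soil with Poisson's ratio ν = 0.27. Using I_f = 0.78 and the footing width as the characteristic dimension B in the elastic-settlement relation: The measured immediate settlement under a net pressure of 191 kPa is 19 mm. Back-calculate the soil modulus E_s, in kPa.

S_e = q·B·(1−ν²)/E_s · I_f  ⇒  E_s = q·B·(1−ν²)·I_f / S_e.
E_s = 191 × 3.8 × 0.9271 × 0.78 / 0.019 = 27620 kPa

E_s ≈ 27600 kPa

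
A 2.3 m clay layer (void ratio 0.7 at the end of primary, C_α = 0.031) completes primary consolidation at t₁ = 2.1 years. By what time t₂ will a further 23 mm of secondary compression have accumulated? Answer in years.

t₂ ≈ 7.42 years

S_s = C_α·H/(1+e_p)·log₁₀(t₂/t₁) ⇒ log₁₀(t₂/t₁) = S_s·(1+e_p)/(C_α·H).
log₁₀(t₂/t₁) = 0.023 × (1+0.7) / (0.031×2.3) = 0.5484
t₂ = t₁ × 10^0.5484 = 2.1 × 3.535 = 7.423 years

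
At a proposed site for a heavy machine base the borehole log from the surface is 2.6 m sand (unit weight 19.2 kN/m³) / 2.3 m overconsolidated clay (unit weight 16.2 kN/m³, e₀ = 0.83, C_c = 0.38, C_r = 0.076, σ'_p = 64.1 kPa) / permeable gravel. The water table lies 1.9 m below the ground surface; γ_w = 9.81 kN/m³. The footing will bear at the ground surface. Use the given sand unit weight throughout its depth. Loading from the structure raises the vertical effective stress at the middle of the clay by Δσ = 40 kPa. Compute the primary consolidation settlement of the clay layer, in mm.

Mid-depth of clay below the ground surface: z = 2.6 + 2.3/2 = 3.75 m.
Total vertical stress at mid-clay: σ_v = 19.2×2.6 + 16.2×1.15 = 68.55 kPa.
Pore pressure: u = 9.81×(3.75 − 1.9) = 18.149 kPa.
Initial effective stress: σ'_0 = σ_v − u = 68.55 − 18.149 = 50.401 kPa.
Final effective stress: σ'_f = 50.401 + 40 = 90.401 kPa.
σ'_f = 90.401 > σ'_p = 64.1 kPa, so the stress path crosses the preconsolidation pressure — recompression up to σ'_p, then virgin compression beyond:
S_c = H/(1+e₀)·[C_r·log₁₀(σ'_p/σ'_0) + C_c·log₁₀(σ'_f/σ'_p)]
    = 2.3/1.83 × [0.076×log₁₀(64.1/50.401) + 0.38×log₁₀(90.401/64.1)]
    = 1.2568 × [0.0079358 + 0.05674] = 0.08128 m

S_c ≈ 81.3 mm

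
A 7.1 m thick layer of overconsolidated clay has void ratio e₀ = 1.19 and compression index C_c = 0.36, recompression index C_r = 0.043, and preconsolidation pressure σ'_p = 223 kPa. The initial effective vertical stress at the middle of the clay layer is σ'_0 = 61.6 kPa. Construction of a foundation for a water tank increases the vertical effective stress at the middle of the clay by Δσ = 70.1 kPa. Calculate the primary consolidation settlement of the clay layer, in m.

S_c ≈ 0.046 m

Final effective stress: σ'_f = 61.6 + 70.1 = 131.7 kPa.
σ'_f = 131.7 ≤ σ'_p = 223 kPa, so the clay remains overconsolidated and only the recompression index applies:
S_c = C_r·H/(1+e₀)·log₁₀(σ'_f/σ'_0) = 0.043×7.1/2.19×log₁₀(131.7/61.6)
    = 0.13941 × 0.33001 = 0.04601 m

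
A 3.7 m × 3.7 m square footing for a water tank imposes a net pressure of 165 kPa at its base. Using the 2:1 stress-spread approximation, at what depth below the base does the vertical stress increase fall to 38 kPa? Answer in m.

z ≈ 4.01 m

2:1 spreading — at depth z the loaded area has grown by z in each plan dimension:
qB²/(B+z)² = Δσ_z ⇒ z = B(√(q/Δσ_z) − 1) = 3.7×(√(165/38) − 1) = 4.01 m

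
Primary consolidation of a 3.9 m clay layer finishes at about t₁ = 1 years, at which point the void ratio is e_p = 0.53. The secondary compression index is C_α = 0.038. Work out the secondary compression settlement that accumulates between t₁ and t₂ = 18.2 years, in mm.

Secondary compression: S_s = C_α·H/(1+e_p)·log₁₀(t₂/t₁)
S_s = 0.038×3.9/(1+0.53)×log₁₀(18.2/1)
    = 0.09686 × 1.26 = 0.1221 m

S_s ≈ 122 mm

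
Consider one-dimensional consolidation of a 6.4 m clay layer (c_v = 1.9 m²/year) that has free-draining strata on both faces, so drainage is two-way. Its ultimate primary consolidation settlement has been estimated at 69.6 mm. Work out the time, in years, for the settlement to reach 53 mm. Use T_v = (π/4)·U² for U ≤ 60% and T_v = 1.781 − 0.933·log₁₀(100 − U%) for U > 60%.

t ≈ 2.67 years

Drainage path length: H_d = H/2 = 3.2 m (double drainage).
U = S(t)/S_ult = 53/69.6 = 0.7615.
U > 60%: T_v = 1.781 − 0.933·log₁₀(100 − 76.149) = 0.49579.
t = T_v·H_d²/c_v = 0.49579×3.2²/1.9 = 2.672 years.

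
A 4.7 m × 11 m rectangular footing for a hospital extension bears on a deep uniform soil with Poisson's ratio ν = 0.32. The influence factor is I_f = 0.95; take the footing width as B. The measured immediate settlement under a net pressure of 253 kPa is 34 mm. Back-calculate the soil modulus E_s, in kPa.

E_s ≈ 29800 kPa

S_e = q·B·(1−ν²)/E_s · I_f  ⇒  E_s = q·B·(1−ν²)·I_f / S_e.
E_s = 253 × 4.7 × 0.8976 × 0.95 / 0.034 = 29820 kPa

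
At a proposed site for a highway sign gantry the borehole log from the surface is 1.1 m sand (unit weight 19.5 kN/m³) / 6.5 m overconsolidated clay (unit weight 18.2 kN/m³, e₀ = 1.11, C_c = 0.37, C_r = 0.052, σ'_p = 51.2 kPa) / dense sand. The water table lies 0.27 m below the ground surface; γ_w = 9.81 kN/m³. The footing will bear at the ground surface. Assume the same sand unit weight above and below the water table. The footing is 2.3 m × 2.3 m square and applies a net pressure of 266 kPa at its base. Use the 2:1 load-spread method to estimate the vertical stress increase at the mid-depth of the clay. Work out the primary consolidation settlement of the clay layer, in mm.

Mid-depth of clay below the ground surface: z = 1.1 + 6.5/2 = 4.35 m.
Total vertical stress at mid-clay: σ_v = 19.5×1.1 + 18.2×3.25 = 80.6 kPa.
Pore pressure: u = 9.81×(4.35 − 0.27) = 40.025 kPa.
Initial effective stress: σ'_0 = σ_v − u = 80.6 − 40.025 = 40.575 kPa.
Stress increase at mid-clay by the 2:1 spreading method:
Δσ = qBL/((B+z)(L+z)) = 266×2.3×2.3/((2.3+4.35)(2.3+4.35)) = 31.82 kPa
Final effective stress: σ'_f = 40.575 + 31.82 = 72.395 kPa.
σ'_f = 72.395 > σ'_p = 51.2 kPa, so the stress path crosses the preconsolidation pressure — recompression up to σ'_p, then virgin compression beyond:
S_c = H/(1+e₀)·[C_r·log₁₀(σ'_p/σ'_0) + C_c·log₁₀(σ'_f/σ'_p)]
    = 6.5/2.11 × [0.052×log₁₀(51.2/40.575) + 0.37×log₁₀(72.395/51.2)]
    = 3.0806 × [0.0052526 + 0.055662] = 0.1877 m

S_c ≈ 188 mm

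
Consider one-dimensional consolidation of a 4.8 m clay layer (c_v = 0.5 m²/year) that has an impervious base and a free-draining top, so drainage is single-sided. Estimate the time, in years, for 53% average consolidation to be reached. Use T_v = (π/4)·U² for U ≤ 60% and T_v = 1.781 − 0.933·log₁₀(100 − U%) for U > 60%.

Drainage path length: H_d = H = 4.8 m (single drainage).
U ≤ 60%: T_v = (π/4)·U² = (π/4)×0.53² = 0.22062.
t = T_v·H_d²/c_v = 0.22062×4.8²/0.5 = 10.17 years.

t ≈ 10.2 years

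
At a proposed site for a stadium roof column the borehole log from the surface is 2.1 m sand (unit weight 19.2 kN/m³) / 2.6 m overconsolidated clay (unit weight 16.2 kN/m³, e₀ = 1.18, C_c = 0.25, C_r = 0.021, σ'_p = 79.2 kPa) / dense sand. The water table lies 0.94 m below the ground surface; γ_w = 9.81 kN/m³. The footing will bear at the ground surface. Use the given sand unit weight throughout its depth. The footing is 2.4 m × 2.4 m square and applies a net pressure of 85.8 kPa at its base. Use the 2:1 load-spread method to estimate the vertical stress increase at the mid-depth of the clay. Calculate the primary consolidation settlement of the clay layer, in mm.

Mid-depth of clay below the ground surface: z = 2.1 + 2.6/2 = 3.4 m.
Total vertical stress at mid-clay: σ_v = 19.2×2.1 + 16.2×1.3 = 61.38 kPa.
Pore pressure: u = 9.81×(3.4 − 0.94) = 24.133 kPa.
Initial effective stress: σ'_0 = σ_v − u = 61.38 − 24.133 = 37.247 kPa.
Stress increase at mid-clay by the 2:1 spreading method:
Δσ = qBL/((B+z)(L+z)) = 85.8×2.4×2.4/((2.4+3.4)(2.4+3.4)) = 14.691 kPa
Final effective stress: σ'_f = 37.247 + 14.691 = 51.938 kPa.
σ'_f = 51.938 ≤ σ'_p = 79.2 kPa, so the clay remains overconsolidated and only the recompression index applies:
S_c = C_r·H/(1+e₀)·log₁₀(σ'_f/σ'_0) = 0.021×2.6/2.18×log₁₀(51.938/37.247)
    = 0.025047 × 0.14439 = 0.003616 m

S_c ≈ 3.62 mm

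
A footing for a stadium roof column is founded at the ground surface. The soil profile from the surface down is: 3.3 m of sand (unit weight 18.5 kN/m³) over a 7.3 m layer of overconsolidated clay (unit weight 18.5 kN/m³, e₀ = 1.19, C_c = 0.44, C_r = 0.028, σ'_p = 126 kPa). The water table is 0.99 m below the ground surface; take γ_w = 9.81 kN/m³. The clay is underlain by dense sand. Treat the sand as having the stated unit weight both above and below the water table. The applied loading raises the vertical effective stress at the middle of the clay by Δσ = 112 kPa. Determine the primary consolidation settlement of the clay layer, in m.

Mid-depth of clay below the ground surface: z = 3.3 + 7.3/2 = 6.95 m.
Total vertical stress at mid-clay: σ_v = 18.5×3.3 + 18.5×3.65 = 128.57 kPa.
Pore pressure: u = 9.81×(6.95 − 0.99) = 58.468 kPa.
Initial effective stress: σ'_0 = σ_v − u = 128.57 − 58.468 = 70.102 kPa.
Final effective stress: σ'_f = 70.102 + 112 = 182.1 kPa.
σ'_f = 182.1 > σ'_p = 126 kPa, so the stress path crosses the preconsolidation pressure — recompression up to σ'_p, then virgin compression beyond:
S_c = H/(1+e₀)·[C_r·log₁₀(σ'_p/σ'_0) + C_c·log₁₀(σ'_f/σ'_p)]
    = 7.3/2.19 × [0.028×log₁₀(126/70.102) + 0.44×log₁₀(182.1/126)]
    = 3.3333 × [0.0071299 + 0.070373] = 0.2583 m

S_c ≈ 0.258 m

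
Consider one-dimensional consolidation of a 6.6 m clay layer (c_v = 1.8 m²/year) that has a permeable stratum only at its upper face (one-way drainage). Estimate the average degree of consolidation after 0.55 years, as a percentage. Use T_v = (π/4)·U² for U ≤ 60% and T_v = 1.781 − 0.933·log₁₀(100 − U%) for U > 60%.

U ≈ 17 %

Drainage path length: H_d = H = 6.6 m (single drainage).
T_v = c_v·t/H_d² = 1.8×0.55/6.6² = 0.022727.
T_v = 0.022727 corresponds to the U ≤ 60% branch:
U = √(4T_v/π) = 0.1701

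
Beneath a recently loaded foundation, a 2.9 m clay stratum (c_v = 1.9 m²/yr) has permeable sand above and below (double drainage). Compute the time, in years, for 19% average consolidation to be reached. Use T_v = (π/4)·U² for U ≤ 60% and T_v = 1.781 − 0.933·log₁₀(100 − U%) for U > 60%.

Drainage path length: H_d = H/2 = 1.45 m (double drainage).
U ≤ 60%: T_v = (π/4)·U² = (π/4)×0.19² = 0.028353.
t = T_v·H_d²/c_v = 0.028353×1.45²/1.9 = 0.03137 years.

t ≈ 0.0314 years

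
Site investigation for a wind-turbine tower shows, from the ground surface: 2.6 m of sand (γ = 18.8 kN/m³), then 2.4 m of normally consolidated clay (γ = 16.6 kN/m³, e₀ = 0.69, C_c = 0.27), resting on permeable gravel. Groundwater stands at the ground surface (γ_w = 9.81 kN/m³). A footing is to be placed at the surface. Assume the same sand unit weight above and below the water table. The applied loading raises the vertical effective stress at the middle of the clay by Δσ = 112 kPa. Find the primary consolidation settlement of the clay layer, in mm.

S_c ≈ 252 mm

Mid-depth of clay below the ground surface: z = 2.6 + 2.4/2 = 3.8 m.
Total vertical stress at mid-clay: σ_v = 18.8×2.6 + 16.6×1.2 = 68.8 kPa.
Pore pressure: u = 9.81×(3.8 − 0) = 37.278 kPa.
Initial effective stress: σ'_0 = σ_v − u = 68.8 − 37.278 = 31.522 kPa.
Final effective stress: σ'_f = σ'_0 + Δσ = 31.522 + 112 = 143.52 kPa.
Normally consolidated clay, so the full stress increment lies on the virgin compression line:
S_c = C_c·H/(1+e₀)·log₁₀(σ'_f/σ'_0) = 0.27×2.4/(1+0.69)×log₁₀(143.52/31.522)
    = 0.38343 × 0.6583 = 0.2524 m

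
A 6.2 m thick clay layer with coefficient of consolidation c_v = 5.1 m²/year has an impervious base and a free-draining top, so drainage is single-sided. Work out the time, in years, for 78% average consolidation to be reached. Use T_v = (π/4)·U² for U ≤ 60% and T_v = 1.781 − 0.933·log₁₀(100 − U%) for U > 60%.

Drainage path length: H_d = H = 6.2 m (single drainage).
U > 60%: T_v = 1.781 − 0.933·log₁₀(100 − 78) = 0.52852.
t = T_v·H_d²/c_v = 0.52852×6.2²/5.1 = 3.984 years.

t ≈ 3.98 years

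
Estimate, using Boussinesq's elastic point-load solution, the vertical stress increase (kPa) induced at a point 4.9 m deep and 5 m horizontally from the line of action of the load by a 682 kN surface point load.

Boussinesq vertical stress below a point load on an elastic half-space:
Δσ_z = 3P/(2πz²) · [1 + (r/z)²]^(−5/2)
r/z = 5/4.9 = 1.0204; [1+(r/z)²]^(−5/2) = 0.16798.
Δσ_z = 3×682/(2π×4.9²) × 0.16798 = 13.562 × 0.16798 = 2.278 kPa

Δσ_z ≈ 2.28 kPa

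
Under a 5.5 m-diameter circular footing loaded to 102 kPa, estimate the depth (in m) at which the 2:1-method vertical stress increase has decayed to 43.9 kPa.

2:1 spreading — at depth z the loaded area has grown by z in each plan dimension:
qD²/(D+z)² = Δσ_z ⇒ z = D(√(q/Δσ_z) − 1) = 5.5×(√(102/43.9) − 1) = 2.884 m

z ≈ 2.88 m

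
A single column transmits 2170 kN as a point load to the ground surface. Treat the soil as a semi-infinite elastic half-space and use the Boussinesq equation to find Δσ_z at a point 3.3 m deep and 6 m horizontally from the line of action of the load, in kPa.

Boussinesq vertical stress below a point load on an elastic half-space:
Δσ_z = 3P/(2πz²) · [1 + (r/z)²]^(−5/2)
r/z = 6/3.3 = 1.8182; [1+(r/z)²]^(−5/2) = 0.025994.
Δσ_z = 3×2170/(2π×3.3²) × 0.025994 = 95.142 × 0.025994 = 2.473 kPa

Δσ_z ≈ 2.47 kPa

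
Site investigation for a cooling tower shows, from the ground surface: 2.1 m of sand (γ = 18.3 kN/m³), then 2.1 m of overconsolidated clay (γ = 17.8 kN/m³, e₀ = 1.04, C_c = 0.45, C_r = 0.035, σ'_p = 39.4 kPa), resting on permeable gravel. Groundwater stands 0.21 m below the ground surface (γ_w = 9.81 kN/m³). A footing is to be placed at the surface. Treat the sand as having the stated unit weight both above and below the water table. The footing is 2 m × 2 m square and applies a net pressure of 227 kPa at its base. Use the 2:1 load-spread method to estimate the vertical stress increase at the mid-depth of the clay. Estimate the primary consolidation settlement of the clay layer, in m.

Mid-depth of clay below the ground surface: z = 2.1 + 2.1/2 = 3.15 m.
Total vertical stress at mid-clay: σ_v = 18.3×2.1 + 17.8×1.05 = 57.12 kPa.
Pore pressure: u = 9.81×(3.15 − 0.21) = 28.841 kPa.
Initial effective stress: σ'_0 = σ_v − u = 57.12 − 28.841 = 28.279 kPa.
Stress increase at mid-clay by the 2:1 spreading method:
Δσ = qBL/((B+z)(L+z)) = 227×2×2/((2+3.15)(2+3.15)) = 34.235 kPa
Final effective stress: σ'_f = 28.279 + 34.235 = 62.514 kPa.
σ'_f = 62.514 > σ'_p = 39.4 kPa, so the stress path crosses the preconsolidation pressure — recompression up to σ'_p, then virgin compression beyond:
S_c = H/(1+e₀)·[C_r·log₁₀(σ'_p/σ'_0) + C_c·log₁₀(σ'_f/σ'_p)]
    = 2.1/2.04 × [0.035×log₁₀(39.4/28.279) + 0.45×log₁₀(62.514/39.4)]
    = 1.0294 × [0.0050411 + 0.090216] = 0.09806 m

S_c ≈ 0.0981 m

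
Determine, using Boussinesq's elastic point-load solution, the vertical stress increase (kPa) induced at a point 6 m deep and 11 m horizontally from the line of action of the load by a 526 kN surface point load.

Δσ_z ≈ 0.176 kPa

Boussinesq vertical stress below a point load on an elastic half-space:
Δσ_z = 3P/(2πz²) · [1 + (r/z)²]^(−5/2)
r/z = 11/6 = 1.8333; [1+(r/z)²]^(−5/2) = 0.025177.
Δσ_z = 3×526/(2π×6²) × 0.025177 = 6.9763 × 0.025177 = 0.1756 kPa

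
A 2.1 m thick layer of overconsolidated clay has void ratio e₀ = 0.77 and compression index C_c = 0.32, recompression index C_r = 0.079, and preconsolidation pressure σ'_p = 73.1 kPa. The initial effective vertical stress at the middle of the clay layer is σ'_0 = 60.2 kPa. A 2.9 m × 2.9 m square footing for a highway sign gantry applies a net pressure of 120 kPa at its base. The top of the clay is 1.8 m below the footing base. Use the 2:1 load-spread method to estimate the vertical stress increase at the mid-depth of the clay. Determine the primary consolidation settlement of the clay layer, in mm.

Mid-depth of clay below the footing base: z = 1.8 + 2.1/2 = 2.85 m.
Stress increase at mid-clay by the 2:1 spreading method:
Δσ = qBL/((B+z)(L+z)) = 120×2.9×2.9/((2.9+2.85)(2.9+2.85)) = 30.524 kPa
Final effective stress: σ'_f = 60.2 + 30.524 = 90.724 kPa.
σ'_f = 90.724 > σ'_p = 73.1 kPa, so the stress path crosses the preconsolidation pressure — recompression up to σ'_p, then virgin compression beyond:
S_c = H/(1+e₀)·[C_r·log₁₀(σ'_p/σ'_0) + C_c·log₁₀(σ'_f/σ'_p)]
    = 2.1/1.77 × [0.079×log₁₀(73.1/60.2) + 0.32×log₁₀(90.724/73.1)]
    = 1.1864 × [0.0066613 + 0.030018] = 0.04352 m

S_c ≈ 43.5 mm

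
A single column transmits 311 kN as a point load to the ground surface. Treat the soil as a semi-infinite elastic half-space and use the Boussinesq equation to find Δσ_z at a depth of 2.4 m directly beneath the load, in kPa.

Boussinesq vertical stress below a point load on an elastic half-space:
Δσ_z = 3P/(2πz²) · [1 + (r/z)²]^(−5/2)
r/z = 0/2.4 = 0; [1+(r/z)²]^(−5/2) = 1.
Δσ_z = 3×311/(2π×2.4²) × 1 = 25.78 × 1 = 25.78 kPa

Δσ_z ≈ 25.8 kPa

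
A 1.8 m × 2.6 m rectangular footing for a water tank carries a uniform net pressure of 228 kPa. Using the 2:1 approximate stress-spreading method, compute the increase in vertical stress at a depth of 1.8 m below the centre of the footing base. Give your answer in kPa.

By the 2:1 method the load spreads at 1 horizontal : 2 vertical, so at depth z the loaded area has grown by z in each plan dimension:
Δσ = qBL/((B+z)(L+z)) = 228×1.8×2.6/((1.8+1.8)(2.6+1.8)) = 67.364 kPa

Δσ_z ≈ 67.4 kPa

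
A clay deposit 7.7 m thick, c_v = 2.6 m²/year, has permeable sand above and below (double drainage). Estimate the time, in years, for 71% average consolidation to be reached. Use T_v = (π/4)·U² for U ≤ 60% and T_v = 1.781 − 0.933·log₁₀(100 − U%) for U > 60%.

t ≈ 2.37 years

Drainage path length: H_d = H/2 = 3.85 m (double drainage).
U > 60%: T_v = 1.781 − 0.933·log₁₀(100 − 71) = 0.41658.
t = T_v·H_d²/c_v = 0.41658×3.85²/2.6 = 2.375 years.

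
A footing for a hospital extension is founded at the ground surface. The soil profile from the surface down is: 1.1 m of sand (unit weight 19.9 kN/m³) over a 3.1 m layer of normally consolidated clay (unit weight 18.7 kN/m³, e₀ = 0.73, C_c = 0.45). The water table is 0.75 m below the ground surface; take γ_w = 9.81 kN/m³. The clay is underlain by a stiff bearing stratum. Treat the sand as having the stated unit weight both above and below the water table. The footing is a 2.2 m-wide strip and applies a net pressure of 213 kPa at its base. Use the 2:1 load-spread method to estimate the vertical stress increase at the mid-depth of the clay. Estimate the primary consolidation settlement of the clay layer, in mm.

Mid-depth of clay below the ground surface: z = 1.1 + 3.1/2 = 2.65 m.
Total vertical stress at mid-clay: σ_v = 19.9×1.1 + 18.7×1.55 = 50.875 kPa.
Pore pressure: u = 9.81×(2.65 − 0.75) = 18.639 kPa.
Initial effective stress: σ'_0 = σ_v − u = 50.875 − 18.639 = 32.236 kPa.
Stress increase at mid-clay by the 2:1 spreading method:
Δσ = qB/(B+z) = 213×2.2/(2.2+2.65) = 96.619 kPa
Final effective stress: σ'_f = σ'_0 + Δσ = 32.236 + 96.619 = 128.85 kPa.
Normally consolidated clay, so the full stress increment lies on the virgin compression line:
S_c = C_c·H/(1+e₀)·log₁₀(σ'_f/σ'_0) = 0.45×3.1/(1+0.73)×log₁₀(128.85/32.236)
    = 0.80636 × 0.60174 = 0.4852 m

S_c ≈ 485 mm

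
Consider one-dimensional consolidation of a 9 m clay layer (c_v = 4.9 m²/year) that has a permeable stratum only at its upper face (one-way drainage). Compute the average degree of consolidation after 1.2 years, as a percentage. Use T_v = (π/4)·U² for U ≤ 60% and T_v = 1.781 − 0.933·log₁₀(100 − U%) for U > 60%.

Drainage path length: H_d = H = 9 m (single drainage).
T_v = c_v·t/H_d² = 4.9×1.2/9² = 0.072593.
T_v = 0.072593 corresponds to the U ≤ 60% branch:
U = √(4T_v/π) = 0.304

U ≈ 30.4 %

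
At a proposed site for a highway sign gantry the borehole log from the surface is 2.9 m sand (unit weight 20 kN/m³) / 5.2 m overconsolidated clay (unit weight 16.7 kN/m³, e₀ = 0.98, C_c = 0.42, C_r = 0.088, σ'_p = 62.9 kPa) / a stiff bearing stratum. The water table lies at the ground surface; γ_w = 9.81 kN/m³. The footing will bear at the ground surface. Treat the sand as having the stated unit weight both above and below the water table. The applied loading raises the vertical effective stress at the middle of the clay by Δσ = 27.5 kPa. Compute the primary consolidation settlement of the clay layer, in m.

Mid-depth of clay below the ground surface: z = 2.9 + 5.2/2 = 5.5 m.
Total vertical stress at mid-clay: σ_v = 20×2.9 + 16.7×2.6 = 101.42 kPa.
Pore pressure: u = 9.81×(5.5 − 0) = 53.955 kPa.
Initial effective stress: σ'_0 = σ_v − u = 101.42 − 53.955 = 47.465 kPa.
Final effective stress: σ'_f = 47.465 + 27.5 = 74.965 kPa.
σ'_f = 74.965 > σ'_p = 62.9 kPa, so the stress path crosses the preconsolidation pressure — recompression up to σ'_p, then virgin compression beyond:
S_c = H/(1+e₀)·[C_r·log₁₀(σ'_p/σ'_0) + C_c·log₁₀(σ'_f/σ'_p)]
    = 5.2/1.98 × [0.088×log₁₀(62.9/47.465) + 0.42×log₁₀(74.965/62.9)]
    = 2.6263 × [0.01076 + 0.032007] = 0.1123 m

S_c ≈ 0.112 m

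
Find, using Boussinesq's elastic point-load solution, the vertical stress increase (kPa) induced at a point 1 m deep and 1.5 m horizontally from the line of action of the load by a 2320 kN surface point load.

Δσ_z ≈ 58.2 kPa

Boussinesq vertical stress below a point load on an elastic half-space:
Δσ_z = 3P/(2πz²) · [1 + (r/z)²]^(−5/2)
r/z = 1.5/1 = 1.5; [1+(r/z)²]^(−5/2) = 0.052516.
Δσ_z = 3×2320/(2π×1²) × 0.052516 = 1107.7 × 0.052516 = 58.17 kPa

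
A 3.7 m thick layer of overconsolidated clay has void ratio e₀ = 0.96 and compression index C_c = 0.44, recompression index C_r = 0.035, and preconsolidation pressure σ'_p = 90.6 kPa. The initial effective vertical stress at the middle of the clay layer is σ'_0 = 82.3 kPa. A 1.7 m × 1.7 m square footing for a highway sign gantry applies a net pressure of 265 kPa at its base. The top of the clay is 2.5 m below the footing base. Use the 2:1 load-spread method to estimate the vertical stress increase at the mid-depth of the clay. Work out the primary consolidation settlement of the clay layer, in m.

S_c ≈ 0.0498 m

Mid-depth of clay below the footing base: z = 2.5 + 3.7/2 = 4.35 m.
Stress increase at mid-clay by the 2:1 spreading method:
Δσ = qBL/((B+z)(L+z)) = 265×1.7×1.7/((1.7+4.35)(1.7+4.35)) = 20.923 kPa
Final effective stress: σ'_f = 82.3 + 20.923 = 103.22 kPa.
σ'_f = 103.22 > σ'_p = 90.6 kPa, so the stress path crosses the preconsolidation pressure — recompression up to σ'_p, then virgin compression beyond:
S_c = H/(1+e₀)·[C_r·log₁₀(σ'_p/σ'_0) + C_c·log₁₀(σ'_f/σ'_p)]
    = 3.7/1.96 × [0.035×log₁₀(90.6/82.3) + 0.44×log₁₀(103.22/90.6)]
    = 1.8878 × [0.0014605 + 0.02492] = 0.0498 m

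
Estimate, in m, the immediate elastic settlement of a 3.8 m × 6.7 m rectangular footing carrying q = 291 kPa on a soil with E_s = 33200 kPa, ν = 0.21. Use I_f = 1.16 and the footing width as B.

S_e ≈ 0.0369 m

Immediate (elastic) settlement: S_e = q·B·(1−ν²)/E_s · I_f.
S_e = 291 × 3.8 × (1 − 0.21²) / 33200 × 1.16
    = 291 × 3.8 × 0.9559 / 33200 × 1.16
    = 0.03693 m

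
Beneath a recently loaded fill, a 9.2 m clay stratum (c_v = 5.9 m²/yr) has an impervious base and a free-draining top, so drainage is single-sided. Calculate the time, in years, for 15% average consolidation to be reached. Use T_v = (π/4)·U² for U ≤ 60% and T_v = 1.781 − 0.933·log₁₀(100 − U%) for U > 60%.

Drainage path length: H_d = H = 9.2 m (single drainage).
U ≤ 60%: T_v = (π/4)·U² = (π/4)×0.15² = 0.017671.
t = T_v·H_d²/c_v = 0.017671×9.2²/5.9 = 0.2535 years.

t ≈ 0.254 years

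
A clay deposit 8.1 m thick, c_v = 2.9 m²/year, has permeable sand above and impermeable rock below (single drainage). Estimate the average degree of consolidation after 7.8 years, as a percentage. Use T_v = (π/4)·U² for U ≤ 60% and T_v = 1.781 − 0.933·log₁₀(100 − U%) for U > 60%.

U ≈ 65.4 %

Drainage path length: H_d = H = 8.1 m (single drainage).
T_v = c_v·t/H_d² = 2.9×7.8/8.1² = 0.34476.
T_v = 0.34476 corresponds to the U > 60% branch:
U = 1 − 10^((1.781 − T_v)/0.933)/100 = 0.6538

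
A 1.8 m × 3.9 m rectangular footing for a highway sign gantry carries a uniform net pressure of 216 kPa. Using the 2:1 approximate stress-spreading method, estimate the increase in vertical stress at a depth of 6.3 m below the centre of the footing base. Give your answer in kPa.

Δσ_z ≈ 18.4 kPa

By the 2:1 method the load spreads at 1 horizontal : 2 vertical, so at depth z the loaded area has grown by z in each plan dimension:
Δσ = qBL/((B+z)(L+z)) = 216×1.8×3.9/((1.8+6.3)(3.9+6.3)) = 18.353 kPa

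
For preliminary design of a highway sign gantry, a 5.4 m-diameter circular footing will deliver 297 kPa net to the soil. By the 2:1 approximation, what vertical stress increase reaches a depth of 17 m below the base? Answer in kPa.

By the 2:1 method the load spreads at 1 horizontal : 2 vertical, so at depth z the loaded area has grown by z in each plan dimension:
Δσ ≈ qD²/(D+z)² = 297×5.4²/(5.4+17)² = 17.26 kPa

Δσ_z ≈ 17.3 kPa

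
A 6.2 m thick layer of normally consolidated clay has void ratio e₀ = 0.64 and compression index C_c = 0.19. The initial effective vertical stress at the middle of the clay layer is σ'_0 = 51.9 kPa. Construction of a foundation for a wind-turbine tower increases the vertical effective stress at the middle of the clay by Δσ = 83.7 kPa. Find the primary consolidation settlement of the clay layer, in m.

Final effective stress: σ'_f = σ'_0 + Δσ = 51.9 + 83.7 = 135.6 kPa.
Normally consolidated clay, so the full stress increment lies on the virgin compression line:
S_c = C_c·H/(1+e₀)·log₁₀(σ'_f/σ'_0) = 0.19×6.2/(1+0.64)×log₁₀(135.6/51.9)
    = 0.71829 × 0.41709 = 0.2996 m

S_c ≈ 0.3 m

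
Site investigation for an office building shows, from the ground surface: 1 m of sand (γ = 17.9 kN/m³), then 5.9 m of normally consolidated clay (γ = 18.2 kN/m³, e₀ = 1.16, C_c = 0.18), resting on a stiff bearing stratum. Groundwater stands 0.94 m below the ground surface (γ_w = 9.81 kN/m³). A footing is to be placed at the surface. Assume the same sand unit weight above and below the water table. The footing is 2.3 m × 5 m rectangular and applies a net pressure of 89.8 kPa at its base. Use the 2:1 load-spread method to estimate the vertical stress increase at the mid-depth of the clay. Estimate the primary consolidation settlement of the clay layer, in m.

Mid-depth of clay below the ground surface: z = 1 + 5.9/2 = 3.95 m.
Total vertical stress at mid-clay: σ_v = 17.9×1 + 18.2×2.95 = 71.59 kPa.
Pore pressure: u = 9.81×(3.95 − 0.94) = 29.528 kPa.
Initial effective stress: σ'_0 = σ_v − u = 71.59 − 29.528 = 42.062 kPa.
Stress increase at mid-clay by the 2:1 spreading method:
Δσ = qBL/((B+z)(L+z)) = 89.8×2.3×5/((2.3+3.95)(5+3.95)) = 18.462 kPa
Final effective stress: σ'_f = σ'_0 + Δσ = 42.062 + 18.462 = 60.524 kPa.
Normally consolidated clay, so the full stress increment lies on the virgin compression line:
S_c = C_c·H/(1+e₀)·log₁₀(σ'_f/σ'_0) = 0.18×5.9/(1+1.16)×log₁₀(60.524/42.062)
    = 0.49167 × 0.15804 = 0.0777 m

S_c ≈ 0.0777 m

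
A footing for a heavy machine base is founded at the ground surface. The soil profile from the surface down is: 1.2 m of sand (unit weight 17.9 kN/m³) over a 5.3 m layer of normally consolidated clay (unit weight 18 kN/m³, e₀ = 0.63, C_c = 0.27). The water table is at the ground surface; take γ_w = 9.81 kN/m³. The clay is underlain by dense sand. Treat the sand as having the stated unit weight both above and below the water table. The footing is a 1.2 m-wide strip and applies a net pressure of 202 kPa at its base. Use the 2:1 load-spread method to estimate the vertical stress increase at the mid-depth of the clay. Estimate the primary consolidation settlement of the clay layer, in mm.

Mid-depth of clay below the ground surface: z = 1.2 + 5.3/2 = 3.85 m.
Total vertical stress at mid-clay: σ_v = 17.9×1.2 + 18×2.65 = 69.18 kPa.
Pore pressure: u = 9.81×(3.85 − 0) = 37.769 kPa.
Initial effective stress: σ'_0 = σ_v − u = 69.18 − 37.769 = 31.411 kPa.
Stress increase at mid-clay by the 2:1 spreading method:
Δσ = qB/(B+z) = 202×1.2/(1.2+3.85) = 48 kPa
Final effective stress: σ'_f = σ'_0 + Δσ = 31.411 + 48 = 79.411 kPa.
Normally consolidated clay, so the full stress increment lies on the virgin compression line:
S_c = C_c·H/(1+e₀)·log₁₀(σ'_f/σ'_0) = 0.27×5.3/(1+0.63)×log₁₀(79.411/31.411)
    = 0.87791 × 0.4028 = 0.3536 m

S_c ≈ 354 mm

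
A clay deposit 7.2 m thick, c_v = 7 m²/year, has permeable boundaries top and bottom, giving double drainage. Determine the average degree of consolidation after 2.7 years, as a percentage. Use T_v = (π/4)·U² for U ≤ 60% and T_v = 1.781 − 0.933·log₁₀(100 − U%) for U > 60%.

Drainage path length: H_d = H/2 = 3.6 m (double drainage).
T_v = c_v·t/H_d² = 7×2.7/3.6² = 1.4583.
T_v = 1.4583 corresponds to the U > 60% branch:
U = 1 − 10^((1.781 − T_v)/0.933)/100 = 0.9778

U ≈ 97.8 %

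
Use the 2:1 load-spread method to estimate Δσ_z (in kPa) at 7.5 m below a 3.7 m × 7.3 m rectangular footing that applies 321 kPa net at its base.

By the 2:1 method the load spreads at 1 horizontal : 2 vertical, so at depth z the loaded area has grown by z in each plan dimension:
Δσ = qBL/((B+z)(L+z)) = 321×3.7×7.3/((3.7+7.5)(7.3+7.5)) = 52.306 kPa

Δσ_z ≈ 52.3 kPa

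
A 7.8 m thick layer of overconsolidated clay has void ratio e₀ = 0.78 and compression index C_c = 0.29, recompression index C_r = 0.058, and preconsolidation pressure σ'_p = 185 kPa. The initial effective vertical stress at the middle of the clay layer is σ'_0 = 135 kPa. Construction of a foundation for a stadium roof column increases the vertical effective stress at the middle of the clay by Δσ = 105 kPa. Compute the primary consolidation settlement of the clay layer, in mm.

S_c ≈ 178 mm

Final effective stress: σ'_f = 135 + 105 = 240 kPa.
σ'_f = 240 > σ'_p = 185 kPa, so the stress path crosses the preconsolidation pressure — recompression up to σ'_p, then virgin compression beyond:
S_c = H/(1+e₀)·[C_r·log₁₀(σ'_p/σ'_0) + C_c·log₁₀(σ'_f/σ'_p)]
    = 7.8/1.78 × [0.058×log₁₀(185/135) + 0.29×log₁₀(240/185)]
    = 4.382 × [0.0079366 + 0.032781] = 0.1784 m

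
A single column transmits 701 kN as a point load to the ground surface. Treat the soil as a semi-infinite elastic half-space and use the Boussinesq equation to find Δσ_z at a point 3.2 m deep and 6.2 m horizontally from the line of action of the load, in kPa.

Boussinesq vertical stress below a point load on an elastic half-space:
Δσ_z = 3P/(2πz²) · [1 + (r/z)²]^(−5/2)
r/z = 6.2/3.2 = 1.9375; [1+(r/z)²]^(−5/2) = 0.020294.
Δσ_z = 3×701/(2π×3.2²) × 0.020294 = 32.686 × 0.020294 = 0.6633 kPa

Δσ_z ≈ 0.663 kPa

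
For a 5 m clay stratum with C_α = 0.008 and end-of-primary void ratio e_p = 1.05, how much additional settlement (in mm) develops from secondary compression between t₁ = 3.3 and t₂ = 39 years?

Secondary compression: S_s = C_α·H/(1+e_p)·log₁₀(t₂/t₁)
S_s = 0.008×5/(1+1.05)×log₁₀(39/3.3)
    = 0.01951 × 1.073 = 0.02093 m

S_s ≈ 20.9 mm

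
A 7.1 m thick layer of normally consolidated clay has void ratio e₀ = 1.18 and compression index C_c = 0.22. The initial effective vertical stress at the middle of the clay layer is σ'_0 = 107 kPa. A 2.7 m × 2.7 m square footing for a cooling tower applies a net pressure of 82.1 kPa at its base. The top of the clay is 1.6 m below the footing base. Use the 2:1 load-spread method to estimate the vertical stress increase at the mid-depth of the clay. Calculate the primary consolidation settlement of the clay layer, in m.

Mid-depth of clay below the footing base: z = 1.6 + 7.1/2 = 5.15 m.
Stress increase at mid-clay by the 2:1 spreading method:
Δσ = qBL/((B+z)(L+z)) = 82.1×2.7×2.7/((2.7+5.15)(2.7+5.15)) = 9.7125 kPa
Final effective stress: σ'_f = σ'_0 + Δσ = 107 + 9.7125 = 116.71 kPa.
Normally consolidated clay, so the full stress increment lies on the virgin compression line:
S_c = C_c·H/(1+e₀)·log₁₀(σ'_f/σ'_0) = 0.22×7.1/(1+1.18)×log₁₀(116.71/107)
    = 0.71651 × 0.037724 = 0.02703 m

S_c ≈ 0.027 m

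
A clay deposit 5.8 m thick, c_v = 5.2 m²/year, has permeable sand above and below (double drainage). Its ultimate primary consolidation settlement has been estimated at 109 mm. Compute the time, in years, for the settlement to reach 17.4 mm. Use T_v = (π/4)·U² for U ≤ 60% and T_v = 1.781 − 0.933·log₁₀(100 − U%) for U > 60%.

Drainage path length: H_d = H/2 = 2.9 m (double drainage).
U = S(t)/S_ult = 17.4/109 = 0.1596.
U ≤ 60%: T_v = (π/4)·U² = (π/4)×0.15963² = 0.020014.
t = T_v·H_d²/c_v = 0.020014×2.9²/5.2 = 0.03237 years.

t ≈ 0.0324 years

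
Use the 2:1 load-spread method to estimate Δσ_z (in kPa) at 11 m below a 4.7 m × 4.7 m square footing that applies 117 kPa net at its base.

By the 2:1 method the load spreads at 1 horizontal : 2 vertical, so at depth z the loaded area has grown by z in each plan dimension:
Δσ = qBL/((B+z)(L+z)) = 117×4.7×4.7/((4.7+11)(4.7+11)) = 10.485 kPa

Δσ_z ≈ 10.5 kPa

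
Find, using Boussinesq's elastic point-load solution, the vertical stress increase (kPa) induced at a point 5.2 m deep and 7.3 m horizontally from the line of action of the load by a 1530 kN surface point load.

Boussinesq vertical stress below a point load on an elastic half-space:
Δσ_z = 3P/(2πz²) · [1 + (r/z)²]^(−5/2)
r/z = 7.3/5.2 = 1.4038; [1+(r/z)²]^(−5/2) = 0.065739.
Δσ_z = 3×1530/(2π×5.2²) × 0.065739 = 27.016 × 0.065739 = 1.776 kPa

Δσ_z ≈ 1.78 kPa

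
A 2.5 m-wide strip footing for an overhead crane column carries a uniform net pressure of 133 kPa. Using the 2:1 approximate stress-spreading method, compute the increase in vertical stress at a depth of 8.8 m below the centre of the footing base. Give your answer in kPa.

By the 2:1 method the load spreads at 1 horizontal : 2 vertical, so at depth z the loaded area has grown by z in each plan dimension:
Δσ = qB/(B+z) = 133×2.5/(2.5+8.8) = 29.425 kPa

Δσ_z ≈ 29.4 kPa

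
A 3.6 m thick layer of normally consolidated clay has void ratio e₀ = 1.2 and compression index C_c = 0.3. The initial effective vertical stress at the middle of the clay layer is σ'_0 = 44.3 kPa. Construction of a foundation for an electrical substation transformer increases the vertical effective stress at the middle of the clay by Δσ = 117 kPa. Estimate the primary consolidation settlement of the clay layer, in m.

Final effective stress: σ'_f = σ'_0 + Δσ = 44.3 + 117 = 161.3 kPa.
Normally consolidated clay, so the full stress increment lies on the virgin compression line:
S_c = C_c·H/(1+e₀)·log₁₀(σ'_f/σ'_0) = 0.3×3.6/(1+1.2)×log₁₀(161.3/44.3)
    = 0.49091 × 0.56123 = 0.2755 m

S_c ≈ 0.276 m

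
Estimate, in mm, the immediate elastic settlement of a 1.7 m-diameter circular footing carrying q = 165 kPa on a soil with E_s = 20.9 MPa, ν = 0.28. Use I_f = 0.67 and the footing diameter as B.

Immediate (elastic) settlement: S_e = q·B·(1−ν²)/E_s · I_f.
E_s = 20.9 MPa = 20900 kPa.
S_e = 165 × 1.7 × (1 − 0.28²) / 20900 × 0.67
    = 165 × 1.7 × 0.9216 / 20900 × 0.67
    = 0.008287 m = 8.287 mm

S_e ≈ 8.29 mm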